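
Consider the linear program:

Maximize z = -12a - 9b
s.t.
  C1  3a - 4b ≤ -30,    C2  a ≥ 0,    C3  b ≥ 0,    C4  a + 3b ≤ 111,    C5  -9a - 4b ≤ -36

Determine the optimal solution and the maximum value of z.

a = 1/2, b = 63/8, maximum z = -615/8

At the optimal vertex, 3a - 4b = -30 and -9a - 4b = -36.
Solving simultaneously gives a = 1/2, b = 63/8.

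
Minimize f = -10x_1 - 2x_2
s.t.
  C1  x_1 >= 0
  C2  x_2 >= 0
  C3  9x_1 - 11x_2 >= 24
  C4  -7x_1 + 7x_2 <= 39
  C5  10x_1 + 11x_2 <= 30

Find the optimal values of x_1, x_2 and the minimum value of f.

The optimum lies where x_2 = 0 and 10x_1 + 11x_2 = 30.
Solving simultaneously gives x_1 = 3, x_2 = 0.

x_1 = 3, x_2 = 0, minimum f = -30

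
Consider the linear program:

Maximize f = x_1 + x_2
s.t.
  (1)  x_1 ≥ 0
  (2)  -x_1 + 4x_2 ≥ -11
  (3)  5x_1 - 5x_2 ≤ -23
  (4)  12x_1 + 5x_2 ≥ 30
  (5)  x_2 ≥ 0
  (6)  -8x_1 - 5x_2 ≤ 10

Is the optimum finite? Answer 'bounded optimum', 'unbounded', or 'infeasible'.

From the feasible point (0, 6), moving in the direction (0, 1) keeps every constraint satisfied while f increases without bound.

unbounded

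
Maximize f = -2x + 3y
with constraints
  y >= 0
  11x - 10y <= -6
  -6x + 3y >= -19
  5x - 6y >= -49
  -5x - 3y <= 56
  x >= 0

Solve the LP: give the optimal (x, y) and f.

x = 87/7, y = 389/21, maximum f = 215/7

Extreme points and f = -2x + 3y:
  (208/27, 245/27) → f = 319/27
  (0, 3/5) → f = 9/5
  (87/7, 389/21) → f = 215/7
  (0, 49/6) → f = 49/2

The optimum lies where -6x + 3y = -19 and 5x - 6y = -49.
Solving simultaneously gives x = 87/7, y = 389/21.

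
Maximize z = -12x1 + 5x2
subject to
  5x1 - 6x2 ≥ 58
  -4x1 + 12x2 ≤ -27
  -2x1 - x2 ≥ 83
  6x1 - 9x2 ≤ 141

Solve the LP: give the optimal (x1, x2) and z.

Feasible corners and z = -12x1 + 5x2:
  (-440/17, -531/17) → z = 2625/17
  (-36, -119/3) → z = 701/3
  (-101/4, -65/2) → z = 281/2

The binding constraints are 5x1 - 6x2 = 58 and 6x1 - 9x2 = 141.
Solving simultaneously gives x1 = -36, x2 = -119/3.

x1 = -36, x2 = -119/3, maximum z = 701/3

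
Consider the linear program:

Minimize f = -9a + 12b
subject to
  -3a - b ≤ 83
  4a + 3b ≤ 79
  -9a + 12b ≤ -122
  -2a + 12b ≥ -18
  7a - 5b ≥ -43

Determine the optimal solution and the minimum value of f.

a = 167/9, b = 43/27, minimum f = -1331/9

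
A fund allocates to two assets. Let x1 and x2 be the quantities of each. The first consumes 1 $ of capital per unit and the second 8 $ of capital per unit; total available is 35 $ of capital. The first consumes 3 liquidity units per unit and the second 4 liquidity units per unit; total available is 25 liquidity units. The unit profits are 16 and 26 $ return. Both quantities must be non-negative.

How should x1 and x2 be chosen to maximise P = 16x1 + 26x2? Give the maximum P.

Feasible corners and P = 16x1 + 26x2:
  (0, 0) → P = 0
  (0, 35/8) → P = 455/4
  (25/3, 0) → P = 400/3
  (3, 4) → P = 152

At the optimal vertex, x1 + 8x2 = 35 and 3x1 + 4x2 = 25.
Solving simultaneously gives x1 = 3, x2 = 4.

x1 = 3, x2 = 4, maximum P = 152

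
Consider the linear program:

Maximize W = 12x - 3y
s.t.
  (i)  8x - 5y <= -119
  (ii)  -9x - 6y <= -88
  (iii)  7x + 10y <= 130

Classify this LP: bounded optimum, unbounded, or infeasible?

infeasible

The boundaries 8x - 5y = -119 and -9x - 6y = -88 meet at (-274/93, 1775/93), but that point violates 7x + 10y ≤ 130. Every candidate vertex is excluded by some other constraint, so the feasible region is empty.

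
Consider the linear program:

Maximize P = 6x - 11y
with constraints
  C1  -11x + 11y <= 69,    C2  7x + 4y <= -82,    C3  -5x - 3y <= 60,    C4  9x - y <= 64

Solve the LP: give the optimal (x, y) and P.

Extreme points and P = 6x - 11y:
  (-1178/121, -419/121) → P = -2459/121
  (-867/88, -315/88) → P = -1737/88
  (-6, -10) → P = 74

The optimum lies where 7x + 4y = -82 and -5x - 3y = 60.
Solving simultaneously gives x = -6, y = -10.

x = -6, y = -10, maximum P = 74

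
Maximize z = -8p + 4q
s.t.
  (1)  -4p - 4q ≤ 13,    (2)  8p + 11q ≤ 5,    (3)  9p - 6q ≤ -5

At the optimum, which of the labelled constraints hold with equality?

Vertices and z = -8p + 4q:
  (-163/12, 31/3) → z = 150
  (-49/30, -97/60) → z = 33/5
  (-25/147, 85/147) → z = 180/49

The maximum is at (-163/12, 31/3). Substituting into each constraint, equality holds for (1) and (2); the remaining constraints have slack.

(1) and (2)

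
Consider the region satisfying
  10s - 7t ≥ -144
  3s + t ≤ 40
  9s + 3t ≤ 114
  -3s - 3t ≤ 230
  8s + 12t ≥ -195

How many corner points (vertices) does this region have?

Of the 9 pairwise boundary intersections, those satisfying every inequality are:
  (122/31, 812/31)
  (-3093/176, -399/88)
  (93/4, -127/4)

3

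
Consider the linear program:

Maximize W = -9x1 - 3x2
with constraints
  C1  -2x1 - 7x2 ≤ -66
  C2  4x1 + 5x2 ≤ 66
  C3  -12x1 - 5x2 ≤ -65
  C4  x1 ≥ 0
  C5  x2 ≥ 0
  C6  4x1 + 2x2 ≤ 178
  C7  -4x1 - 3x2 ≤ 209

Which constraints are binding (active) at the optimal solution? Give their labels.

Vertices and W = -9x1 - 3x2:
  (22/3, 22/3) → W = -88
  (125/74, 331/37) → W = -3111/74
  (0, 66/5) → W = -198/5
  (0, 13) → W = -39

The maximum is at (0, 13). Substituting into each constraint, equality holds for C3 and C4; the remaining constraints have slack.

C3 and C4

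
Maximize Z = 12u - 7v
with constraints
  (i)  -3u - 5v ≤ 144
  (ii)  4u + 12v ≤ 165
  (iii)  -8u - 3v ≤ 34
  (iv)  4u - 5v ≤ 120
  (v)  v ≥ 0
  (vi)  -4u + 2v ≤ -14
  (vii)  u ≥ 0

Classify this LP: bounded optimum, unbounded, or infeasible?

Feasible corners and Z = 12u - 7v:
  (2265/68, 45/17) → Z = 6480/17
  (249/28, 151/14) → Z = 437/14
  (30, 0) → Z = 360
  (7/2, 0) → Z = 42
The feasible region has finitely many vertices and no improving ray; the maximum is 6480/17 at (2265/68, 45/17).

bounded optimum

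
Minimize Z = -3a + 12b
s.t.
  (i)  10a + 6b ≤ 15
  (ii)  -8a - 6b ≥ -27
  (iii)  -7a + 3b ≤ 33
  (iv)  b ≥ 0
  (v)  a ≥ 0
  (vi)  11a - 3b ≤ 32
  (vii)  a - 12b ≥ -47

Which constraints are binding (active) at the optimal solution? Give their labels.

Feasible corners and Z = -3a + 12b:
  (3/2, 0) → Z = -9/2
  (0, 5/2) → Z = 30
  (0, 0) → Z = 0

The minimum is at (3/2, 0). Substituting into each constraint, equality holds for (i) and (iv); the remaining constraints have slack.

(i) and (iv)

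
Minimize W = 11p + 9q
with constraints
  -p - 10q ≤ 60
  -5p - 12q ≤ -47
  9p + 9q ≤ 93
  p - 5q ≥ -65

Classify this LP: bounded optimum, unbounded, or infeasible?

bounded optimum

Extreme points and W = 11p + 9q:
  (11, -2/3) → W = 115
  (-545/37, 372/37) → W = -2647/37
  (-20/9, 113/9) → W = 797/9
The feasible region has finitely many vertices and no improving ray; the minimum is -2647/37 at (-545/37, 372/37).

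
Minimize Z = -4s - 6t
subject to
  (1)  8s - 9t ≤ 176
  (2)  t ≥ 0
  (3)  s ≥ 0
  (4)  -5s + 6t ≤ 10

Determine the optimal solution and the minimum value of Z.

Vertices and Z = -4s - 6t:
  (22, 0) → Z = -88
  (382, 320) → Z = -3448
  (0, 0) → Z = 0
  (0, 5/3) → Z = -10

At the optimal vertex, 8s - 9t = 176 and -5s + 6t = 10.
Solving simultaneously gives s = 382, t = 320.

s = 382, t = 320, minimum Z = -3448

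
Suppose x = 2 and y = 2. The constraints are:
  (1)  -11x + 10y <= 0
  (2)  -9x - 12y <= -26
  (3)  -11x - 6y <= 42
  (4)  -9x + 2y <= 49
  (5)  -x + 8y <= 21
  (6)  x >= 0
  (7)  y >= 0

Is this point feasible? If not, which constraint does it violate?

(1): -2 ≤ 0 ✓
(2): -42 ≤ -26 ✓
(3): -34 ≤ 42 ✓
(4): -14 ≤ 49 ✓
(5): 14 ≤ 21 ✓
(6): 2 ≥ 0 ✓
(7): 2 ≥ 0 ✓

feasible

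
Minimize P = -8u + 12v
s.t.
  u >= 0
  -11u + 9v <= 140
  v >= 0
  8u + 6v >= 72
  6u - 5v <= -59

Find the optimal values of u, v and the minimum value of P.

u = 3/38, v = 226/19, minimum P = 2700/19

Vertices and P = -8u + 12v:
  (0, 140/9) → P = 560/3
  (0, 12) → P = 144
  (3/38, 226/19) → P = 2700/19
The feasible region is unbounded (it extends along (5, 6), (9, 11)), but P strictly increases along every unbounded feasible direction, so there is no improving ray and the minimum is attained at a vertex.

At the optimal vertex, 8u + 6v = 72 and 6u - 5v = -59.
Solving simultaneously gives u = 3/38, v = 226/19.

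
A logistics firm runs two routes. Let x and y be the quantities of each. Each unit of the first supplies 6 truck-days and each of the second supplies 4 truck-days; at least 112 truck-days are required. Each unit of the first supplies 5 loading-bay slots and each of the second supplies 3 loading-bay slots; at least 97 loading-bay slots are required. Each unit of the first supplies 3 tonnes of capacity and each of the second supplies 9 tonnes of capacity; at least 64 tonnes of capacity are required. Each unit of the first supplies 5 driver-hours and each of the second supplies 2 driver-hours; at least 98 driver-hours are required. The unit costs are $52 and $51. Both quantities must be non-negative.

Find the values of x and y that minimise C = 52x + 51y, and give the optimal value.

The feasible region is unbounded (it extends along (0, 1), (1, 0)), but C strictly increases along every unbounded feasible direction, so there is no improving ray and the minimum is attained at a vertex.

The optimum lies where 3x + 9y = 64 and 5x + 2y = 98.
Solving simultaneously gives x = 58/3, y = 2/3.

x = 58/3, y = 2/3, minimum C = 3118/3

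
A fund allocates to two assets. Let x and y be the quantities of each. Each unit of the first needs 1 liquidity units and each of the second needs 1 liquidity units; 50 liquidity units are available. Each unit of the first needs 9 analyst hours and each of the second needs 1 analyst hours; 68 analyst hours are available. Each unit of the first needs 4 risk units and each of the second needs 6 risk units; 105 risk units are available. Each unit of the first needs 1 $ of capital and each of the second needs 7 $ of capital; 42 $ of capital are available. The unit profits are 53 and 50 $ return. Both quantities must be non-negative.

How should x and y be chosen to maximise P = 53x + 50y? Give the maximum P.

x = 7, y = 5, maximum P = 621

Extreme points and P = 53x + 50y:
  (0, 0) → P = 0
  (0, 6) → P = 300
  (68/9, 0) → P = 3604/9
  (7, 5) → P = 621

The binding constraints are 9x + y = 68 and x + 7y = 42.
Solving simultaneously gives x = 7, y = 5.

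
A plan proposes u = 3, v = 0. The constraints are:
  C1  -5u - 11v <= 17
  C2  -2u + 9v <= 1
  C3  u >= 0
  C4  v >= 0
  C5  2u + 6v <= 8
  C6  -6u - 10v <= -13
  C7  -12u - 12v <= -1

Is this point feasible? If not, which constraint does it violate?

feasible

C1: -15 ≤ 17 ✓
C2: -6 ≤ 1 ✓
C3: 3 ≥ 0 ✓
C4: 0 ≥ 0 ✓
C5: 6 ≤ 8 ✓
C6: -18 ≤ -13 ✓
C7: -36 ≤ -1 ✓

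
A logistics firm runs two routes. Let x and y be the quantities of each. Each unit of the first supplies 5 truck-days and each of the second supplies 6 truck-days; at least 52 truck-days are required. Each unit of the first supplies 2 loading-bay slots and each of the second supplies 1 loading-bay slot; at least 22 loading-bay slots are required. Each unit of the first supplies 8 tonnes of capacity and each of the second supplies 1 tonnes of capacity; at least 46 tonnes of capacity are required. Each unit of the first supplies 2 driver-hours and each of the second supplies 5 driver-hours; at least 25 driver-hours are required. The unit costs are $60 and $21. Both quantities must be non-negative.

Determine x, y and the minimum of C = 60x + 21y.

x = 4, y = 14, minimum C = 534

Extreme points and C = 60x + 21y:
  (0, 46) → C = 966
  (25/2, 0) → C = 750
  (4, 14) → C = 534
  (85/8, 3/4) → C = 2613/4
The feasible region is unbounded (it extends along (0, 1), (1, 0)), but C strictly increases along every unbounded feasible direction, so there is no improving ray and the minimum is attained at a vertex.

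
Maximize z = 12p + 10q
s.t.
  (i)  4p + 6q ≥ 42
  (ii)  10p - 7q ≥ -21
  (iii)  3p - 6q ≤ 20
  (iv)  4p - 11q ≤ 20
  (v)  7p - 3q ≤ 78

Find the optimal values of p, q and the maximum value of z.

p = 609/19, q = 927/19, maximum z = 16578/19

Extreme points and z = 12p + 10q:
  (21/11, 63/11) → z = 882/11
  (291/34, 22/17) → z = 1966/17
  (609/19, 927/19) → z = 16578/19
  (100/9, 20/9) → z = 1400/9
  (136/11, 94/33) → z = 5836/33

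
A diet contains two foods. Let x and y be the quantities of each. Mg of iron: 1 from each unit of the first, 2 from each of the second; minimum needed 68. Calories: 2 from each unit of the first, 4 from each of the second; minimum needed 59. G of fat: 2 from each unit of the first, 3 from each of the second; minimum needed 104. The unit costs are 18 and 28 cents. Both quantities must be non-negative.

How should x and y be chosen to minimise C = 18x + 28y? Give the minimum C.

x = 4, y = 32, minimum C = 968

Vertices and C = 18x + 28y:
  (0, 104/3) → C = 2912/3
  (68, 0) → C = 1224
  (4, 32) → C = 968
The feasible region is unbounded (it extends along (0, 1), (1, 0)), but C strictly increases along every unbounded feasible direction, so there is no improving ray and the minimum is attained at a vertex.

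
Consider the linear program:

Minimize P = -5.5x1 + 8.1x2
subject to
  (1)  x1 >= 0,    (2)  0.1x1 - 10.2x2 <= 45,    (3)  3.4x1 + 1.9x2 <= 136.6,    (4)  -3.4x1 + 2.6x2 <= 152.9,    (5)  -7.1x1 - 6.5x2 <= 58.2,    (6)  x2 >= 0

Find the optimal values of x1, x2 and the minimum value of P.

Feasible corners and P = -5.5x1 + 8.1x2:
  (0, 1529/26) → P = 123849/260
  (0, 0) → P = 0
  (431/102, 193/3) → P = 507817/1020
  (683/17, 0) → P = -7513/34

The optimum lies where 3.4x1 + 1.9x2 = 136.6 and x2 = 0.
Solving simultaneously gives x1 = 683/17, x2 = 0.

x1 = 683/17, x2 = 0, minimum P = -7513/34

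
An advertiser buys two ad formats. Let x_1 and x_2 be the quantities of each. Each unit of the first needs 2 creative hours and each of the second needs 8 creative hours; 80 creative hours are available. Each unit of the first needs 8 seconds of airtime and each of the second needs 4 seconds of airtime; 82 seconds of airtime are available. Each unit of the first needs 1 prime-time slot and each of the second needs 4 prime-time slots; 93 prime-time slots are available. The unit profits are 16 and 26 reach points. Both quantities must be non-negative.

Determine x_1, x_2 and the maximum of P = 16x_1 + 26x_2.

x_1 = 6, x_2 = 17/2, maximum P = 317

Corner points and P = 16x_1 + 26x_2:
  (0, 0) → P = 0
  (0, 10) → P = 260
  (41/4, 0) → P = 164
  (6, 17/2) → P = 317

The binding constraints are 2x_1 + 8x_2 = 80 and 8x_1 + 4x_2 = 82.
Solving simultaneously gives x_1 = 6, x_2 = 17/2.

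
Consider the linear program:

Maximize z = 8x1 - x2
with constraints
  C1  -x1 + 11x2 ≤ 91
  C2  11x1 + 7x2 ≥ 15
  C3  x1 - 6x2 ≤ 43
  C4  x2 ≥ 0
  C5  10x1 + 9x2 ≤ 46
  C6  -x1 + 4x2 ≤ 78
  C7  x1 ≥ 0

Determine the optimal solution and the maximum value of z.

x1 = 23/5, x2 = 0, maximum z = 184/5

Vertices and z = 8x1 - x2:
  (15/11, 0) → z = 120/11
  (0, 15/7) → z = -15/7
  (23/5, 0) → z = 184/5
  (0, 46/9) → z = -46/9

At the optimal vertex, x2 = 0 and 10x1 + 9x2 = 46.
Solving simultaneously gives x1 = 23/5, x2 = 0.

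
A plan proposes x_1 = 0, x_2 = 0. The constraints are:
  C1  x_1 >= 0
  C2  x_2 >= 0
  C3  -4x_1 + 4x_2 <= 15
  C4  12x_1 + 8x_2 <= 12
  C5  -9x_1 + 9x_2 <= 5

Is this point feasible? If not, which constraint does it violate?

feasible

C1: 0 ≥ 0 ✓
C2: 0 ≥ 0 ✓
C3: 0 ≤ 15 ✓
C4: 0 ≤ 12 ✓
C5: 0 ≤ 5 ✓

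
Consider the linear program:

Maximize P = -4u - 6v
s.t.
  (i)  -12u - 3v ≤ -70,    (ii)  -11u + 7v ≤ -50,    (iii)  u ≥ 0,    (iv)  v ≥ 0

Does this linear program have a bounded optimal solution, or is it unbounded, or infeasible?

Vertices and P = -4u - 6v:
  (640/117, 170/117) → P = -3580/117
  (35/6, 0) → P = -70/3
The feasible region has finitely many vertices and no improving ray; the maximum is -70/3 at (35/6, 0).

bounded optimum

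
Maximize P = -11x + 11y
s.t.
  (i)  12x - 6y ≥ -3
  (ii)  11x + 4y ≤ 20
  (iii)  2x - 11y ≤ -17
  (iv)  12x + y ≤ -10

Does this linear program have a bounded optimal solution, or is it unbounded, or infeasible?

The boundaries 12x - 6y = -3 and 11x + 4y = 20 meet at (18/19, 91/38), but that point violates 12x + y ≤ -10. Every candidate vertex is excluded by some other constraint, so the feasible region is empty.

infeasible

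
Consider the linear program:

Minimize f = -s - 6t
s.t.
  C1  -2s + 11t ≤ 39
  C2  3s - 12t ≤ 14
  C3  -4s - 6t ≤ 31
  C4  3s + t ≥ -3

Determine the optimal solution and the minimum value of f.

At the optimal vertex, -2s + 11t = 39 and 3s - 12t = 14.
Solving simultaneously gives s = 622/9, t = 145/9.

s = 622/9, t = 145/9, minimum f = -1492/9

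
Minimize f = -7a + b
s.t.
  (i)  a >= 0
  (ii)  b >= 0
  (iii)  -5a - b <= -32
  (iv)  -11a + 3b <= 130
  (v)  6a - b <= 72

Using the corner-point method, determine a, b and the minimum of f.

Vertices and f = -7a + b:
  (0, 32) → f = 32
  (0, 130/3) → f = 130/3
  (32/5, 0) → f = -224/5
  (12, 0) → f = -84
  (346/7, 1572/7) → f = -850/7

The binding constraints are -11a + 3b = 130 and 6a - b = 72.
Solving simultaneously gives a = 346/7, b = 1572/7.

a = 346/7, b = 1572/7, minimum f = -850/7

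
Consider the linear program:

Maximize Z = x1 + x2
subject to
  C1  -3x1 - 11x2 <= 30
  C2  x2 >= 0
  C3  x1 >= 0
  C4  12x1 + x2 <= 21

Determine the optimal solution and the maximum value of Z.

x1 = 0, x2 = 21, maximum Z = 21

Corner points and Z = x1 + x2:
  (0, 0) → Z = 0
  (7/4, 0) → Z = 7/4
  (0, 21) → Z = 21

The binding constraints are x1 = 0 and 12x1 + x2 = 21.
Solving simultaneously gives x1 = 0, x2 = 21.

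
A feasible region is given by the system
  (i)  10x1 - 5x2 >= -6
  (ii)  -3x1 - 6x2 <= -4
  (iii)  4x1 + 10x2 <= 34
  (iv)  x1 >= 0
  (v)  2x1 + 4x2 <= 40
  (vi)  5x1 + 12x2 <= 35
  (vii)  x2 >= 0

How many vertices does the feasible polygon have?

5

Intersecting each pair of boundary lines and keeping only the points that satisfy every inequality leaves:
  (0, 6/5)
  (103/145, 76/29)
  (0, 2/3)
  (4/3, 0)
  (7, 0)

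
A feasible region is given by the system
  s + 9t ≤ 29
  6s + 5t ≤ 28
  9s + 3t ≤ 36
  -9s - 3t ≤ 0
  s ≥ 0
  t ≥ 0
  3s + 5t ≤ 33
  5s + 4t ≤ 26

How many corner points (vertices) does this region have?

5

Pairwise boundary intersections that survive every other constraint:
  (107/49, 146/49)
  (0, 29/9)
  (32/9, 4/3)
  (4, 0)
  (0, 0)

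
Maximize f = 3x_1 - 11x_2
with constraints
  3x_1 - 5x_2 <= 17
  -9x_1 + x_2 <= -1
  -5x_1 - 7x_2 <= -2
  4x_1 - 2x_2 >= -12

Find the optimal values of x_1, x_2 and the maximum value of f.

x_1 = 129/46, x_2 = -79/46, maximum f = 628/23

Extreme points and f = 3x_1 - 11x_2:
  (129/46, -79/46) → f = 628/23
  (9/68, 13/68) → f = -29/17
  (1, 8) → f = -85
The feasible region is unbounded (it extends along (1, 2), (5, 3)), but f strictly decreases along every unbounded feasible direction, so there is no improving ray and the maximum is attained at a vertex.

The optimum lies where 3x_1 - 5x_2 = 17 and -5x_1 - 7x_2 = -2.
Solving simultaneously gives x_1 = 129/46, x_2 = -79/46.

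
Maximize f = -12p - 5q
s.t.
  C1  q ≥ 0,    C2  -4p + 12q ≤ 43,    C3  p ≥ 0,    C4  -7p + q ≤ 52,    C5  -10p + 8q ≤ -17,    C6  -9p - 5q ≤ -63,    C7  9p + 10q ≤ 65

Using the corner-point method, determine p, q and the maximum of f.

p = 61/9, q = 2/5, maximum f = -250/3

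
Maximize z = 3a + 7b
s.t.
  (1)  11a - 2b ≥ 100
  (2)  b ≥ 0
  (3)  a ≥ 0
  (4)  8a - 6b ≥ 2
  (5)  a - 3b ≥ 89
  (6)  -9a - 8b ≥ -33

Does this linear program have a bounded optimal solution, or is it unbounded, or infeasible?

infeasible

The boundaries 11a - 2b = 100 and a = 0 meet at (0, -50), but that point violates b ≥ 0. Every candidate vertex is excluded by some other constraint, so the feasible region is empty.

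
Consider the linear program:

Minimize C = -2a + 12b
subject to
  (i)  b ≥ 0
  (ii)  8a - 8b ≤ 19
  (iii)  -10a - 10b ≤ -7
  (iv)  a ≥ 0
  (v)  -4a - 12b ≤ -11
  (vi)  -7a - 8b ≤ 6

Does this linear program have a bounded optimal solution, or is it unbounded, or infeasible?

Vertices and C = -2a + 12b:
  (79/32, 3/32) → C = -61/16
  (0, 11/12) → C = 11
The feasible region has finitely many vertices and no improving ray; the minimum is -61/16 at (79/32, 3/32).

bounded optimum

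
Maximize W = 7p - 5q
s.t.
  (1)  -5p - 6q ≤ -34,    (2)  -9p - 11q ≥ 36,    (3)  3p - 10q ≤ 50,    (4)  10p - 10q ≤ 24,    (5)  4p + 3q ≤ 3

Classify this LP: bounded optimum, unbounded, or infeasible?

infeasible

The boundaries -5p - 6q = -34 and 4p + 3q = 3 meet at (-28/3, 121/9), but that point violates -9p - 11q ≥ 36. Every candidate vertex is excluded by some other constraint, so the feasible region is empty.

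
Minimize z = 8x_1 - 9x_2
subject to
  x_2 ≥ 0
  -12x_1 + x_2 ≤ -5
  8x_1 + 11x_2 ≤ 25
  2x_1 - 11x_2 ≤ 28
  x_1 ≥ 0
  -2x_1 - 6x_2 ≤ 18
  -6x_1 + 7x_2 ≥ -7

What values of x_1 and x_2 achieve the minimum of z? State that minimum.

x_1 = 4/7, x_2 = 13/7, minimum z = -85/7

Extreme points and z = 8x_1 - 9x_2:
  (5/12, 0) → z = 10/3
  (7/6, 0) → z = 28/3
  (4/7, 13/7) → z = -85/7
  (126/61, 47/61) → z = 585/61

The binding constraints are -12x_1 + x_2 = -5 and 8x_1 + 11x_2 = 25.
Solving simultaneously gives x_1 = 4/7, x_2 = 13/7.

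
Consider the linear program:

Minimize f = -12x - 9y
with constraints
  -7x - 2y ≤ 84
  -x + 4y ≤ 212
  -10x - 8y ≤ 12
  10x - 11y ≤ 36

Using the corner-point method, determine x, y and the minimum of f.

Corner points and f = -12x - 9y:
  (-76/3, 140/3) → f = -116
  (-18, 21) → f = 27
  (2476/29, 2156/29) → f = -49116/29
  (78/95, -48/19) → f = 1224/95

The binding constraints are -x + 4y = 212 and 10x - 11y = 36.
Solving simultaneously gives x = 2476/29, y = 2156/29.

x = 2476/29, y = 2156/29, minimum f = -49116/29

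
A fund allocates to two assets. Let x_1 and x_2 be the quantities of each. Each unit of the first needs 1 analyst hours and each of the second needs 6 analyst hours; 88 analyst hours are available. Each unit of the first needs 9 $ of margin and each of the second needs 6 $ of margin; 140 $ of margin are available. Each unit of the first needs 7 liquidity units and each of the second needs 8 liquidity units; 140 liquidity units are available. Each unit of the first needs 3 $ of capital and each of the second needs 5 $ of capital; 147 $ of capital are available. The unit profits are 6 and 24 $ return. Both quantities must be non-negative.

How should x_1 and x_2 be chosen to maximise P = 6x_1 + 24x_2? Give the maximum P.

x_1 = 4, x_2 = 14, maximum P = 360

Feasible corners and P = 6x_1 + 24x_2:
  (0, 0) → P = 0
  (0, 44/3) → P = 352
  (140/9, 0) → P = 280/3
  (4, 14) → P = 360
  (28/3, 28/3) → P = 280

The binding constraints are x_1 + 6x_2 = 88 and 7x_1 + 8x_2 = 140.
Solving simultaneously gives x_1 = 4, x_2 = 14.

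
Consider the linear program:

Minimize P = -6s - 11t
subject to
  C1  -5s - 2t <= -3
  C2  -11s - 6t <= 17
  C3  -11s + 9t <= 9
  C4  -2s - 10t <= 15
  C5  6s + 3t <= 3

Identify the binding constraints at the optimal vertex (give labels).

C1 and C5

Feasible corners and P = -6s - 11t:
  (30/23, -81/46) → P = 531/46
  (1, -1) → P = 5
  (25/18, -16/9) → P = 101/9

The minimum is at (1, -1). Substituting into each constraint, equality holds for C1 and C5; the remaining constraints have slack.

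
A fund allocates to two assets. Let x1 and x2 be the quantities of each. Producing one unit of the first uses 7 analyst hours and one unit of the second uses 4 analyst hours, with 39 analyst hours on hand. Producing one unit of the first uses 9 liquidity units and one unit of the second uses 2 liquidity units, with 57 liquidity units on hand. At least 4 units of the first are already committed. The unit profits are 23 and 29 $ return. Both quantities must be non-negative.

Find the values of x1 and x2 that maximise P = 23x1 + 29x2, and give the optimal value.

Extreme points and P = 23x1 + 29x2:
  (39/7, 0) → P = 897/7
  (4, 0) → P = 92
  (4, 11/4) → P = 687/4

At the optimal vertex, 7x1 + 4x2 = 39 and x1 = 4.
Solving simultaneously gives x1 = 4, x2 = 11/4.

x1 = 4, x2 = 11/4, maximum P = 687/4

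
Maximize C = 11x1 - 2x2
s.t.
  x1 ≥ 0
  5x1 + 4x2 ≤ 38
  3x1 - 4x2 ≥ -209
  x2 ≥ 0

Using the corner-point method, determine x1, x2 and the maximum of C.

x1 = 38/5, x2 = 0, maximum C = 418/5

Extreme points and C = 11x1 - 2x2:
  (0, 19/2) → C = -19
  (0, 0) → C = 0
  (38/5, 0) → C = 418/5

The binding constraints are 5x1 + 4x2 = 38 and x2 = 0.
Solving simultaneously gives x1 = 38/5, x2 = 0.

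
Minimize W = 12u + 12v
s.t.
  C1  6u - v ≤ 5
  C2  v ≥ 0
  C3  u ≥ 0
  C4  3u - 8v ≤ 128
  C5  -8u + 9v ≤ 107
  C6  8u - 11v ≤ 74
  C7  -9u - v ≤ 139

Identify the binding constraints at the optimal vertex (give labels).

C2 and C3

Extreme points and W = 12u + 12v:
  (5/6, 0) → W = 10
  (76/23, 341/23) → W = 5004/23
  (0, 0) → W = 0
  (0, 107/9) → W = 428/3

The minimum is at (0, 0). Substituting into each constraint, equality holds for C2 and C3; the remaining constraints have slack.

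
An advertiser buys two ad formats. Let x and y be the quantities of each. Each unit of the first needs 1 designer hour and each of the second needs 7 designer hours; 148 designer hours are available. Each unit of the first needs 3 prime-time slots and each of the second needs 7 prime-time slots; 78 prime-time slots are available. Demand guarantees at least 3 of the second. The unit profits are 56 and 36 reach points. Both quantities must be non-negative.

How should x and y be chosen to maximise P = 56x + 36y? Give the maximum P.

Corner points and P = 56x + 36y:
  (0, 78/7) → P = 2808/7
  (0, 3) → P = 108
  (19, 3) → P = 1172

The optimum lies where 3x + 7y = 78 and y = 3.
Solving simultaneously gives x = 19, y = 3.

x = 19, y = 3, maximum P = 1172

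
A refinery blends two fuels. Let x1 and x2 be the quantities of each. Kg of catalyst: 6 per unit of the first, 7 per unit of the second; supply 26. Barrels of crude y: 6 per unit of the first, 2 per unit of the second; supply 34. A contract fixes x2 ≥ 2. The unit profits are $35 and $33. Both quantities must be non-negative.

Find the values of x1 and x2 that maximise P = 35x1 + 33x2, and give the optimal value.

x1 = 2, x2 = 2, maximum P = 136

Corner points and P = 35x1 + 33x2:
  (0, 26/7) → P = 858/7
  (0, 2) → P = 66
  (2, 2) → P = 136

The optimum lies where 6x1 + 7x2 = 26 and x2 = 2.
Solving simultaneously gives x1 = 2, x2 = 2.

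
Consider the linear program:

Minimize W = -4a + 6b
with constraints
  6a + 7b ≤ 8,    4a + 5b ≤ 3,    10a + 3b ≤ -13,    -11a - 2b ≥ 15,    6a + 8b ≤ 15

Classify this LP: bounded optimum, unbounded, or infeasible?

unbounded

From the feasible point (-37/19, 41/19), moving in the direction (2, -11) keeps every constraint satisfied while W decreases without bound.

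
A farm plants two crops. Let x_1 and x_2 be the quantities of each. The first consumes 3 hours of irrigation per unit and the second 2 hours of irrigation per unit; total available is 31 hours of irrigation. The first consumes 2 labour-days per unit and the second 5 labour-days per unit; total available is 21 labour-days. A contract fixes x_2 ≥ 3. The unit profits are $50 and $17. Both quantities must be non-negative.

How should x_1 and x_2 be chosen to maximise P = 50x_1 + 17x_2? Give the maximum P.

x_1 = 3, x_2 = 3, maximum P = 201

Vertices and P = 50x_1 + 17x_2:
  (0, 21/5) → P = 357/5
  (0, 3) → P = 51
  (3, 3) → P = 201

The binding constraints are 2x_1 + 5x_2 = 21 and x_2 = 3.
Solving simultaneously gives x_1 = 3, x_2 = 3.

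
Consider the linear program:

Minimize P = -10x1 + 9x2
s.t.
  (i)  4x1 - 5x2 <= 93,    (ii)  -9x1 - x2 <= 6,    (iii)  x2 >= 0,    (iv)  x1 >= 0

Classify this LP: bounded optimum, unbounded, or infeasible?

unbounded

From the feasible point (93/4, 0), moving in the direction (5, 4) keeps every constraint satisfied while P decreases without bound.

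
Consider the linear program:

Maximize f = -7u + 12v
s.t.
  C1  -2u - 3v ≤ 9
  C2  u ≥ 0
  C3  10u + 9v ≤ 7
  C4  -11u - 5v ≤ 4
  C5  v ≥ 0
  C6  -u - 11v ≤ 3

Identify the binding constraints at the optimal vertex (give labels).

C2 and C3

Vertices and f = -7u + 12v:
  (0, 7/9) → f = 28/3
  (0, 0) → f = 0
  (7/10, 0) → f = -49/10

The maximum is at (0, 7/9). Substituting into each constraint, equality holds for C2 and C3; the remaining constraints have slack.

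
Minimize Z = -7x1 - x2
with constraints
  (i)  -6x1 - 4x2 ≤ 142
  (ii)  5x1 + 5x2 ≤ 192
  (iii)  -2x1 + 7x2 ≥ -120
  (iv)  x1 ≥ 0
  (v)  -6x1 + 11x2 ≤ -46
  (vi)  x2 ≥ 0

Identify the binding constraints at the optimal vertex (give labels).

(ii) and (vi)

Corner points and Z = -7x1 - x2:
  (2342/85, 922/85) → Z = -17316/85
  (192/5, 0) → Z = -1344/5
  (23/3, 0) → Z = -161/3

The minimum is at (192/5, 0). Substituting into each constraint, equality holds for (ii) and (vi); the remaining constraints have slack.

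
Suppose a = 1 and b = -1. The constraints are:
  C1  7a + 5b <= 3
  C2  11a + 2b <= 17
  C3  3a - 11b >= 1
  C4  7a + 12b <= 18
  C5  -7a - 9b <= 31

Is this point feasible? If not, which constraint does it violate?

C1: 2 ≤ 3 ✓
C2: 9 ≤ 17 ✓
C3: 14 ≥ 1 ✓
C4: -5 ≤ 18 ✓
C5: 2 ≤ 31 ✓

feasible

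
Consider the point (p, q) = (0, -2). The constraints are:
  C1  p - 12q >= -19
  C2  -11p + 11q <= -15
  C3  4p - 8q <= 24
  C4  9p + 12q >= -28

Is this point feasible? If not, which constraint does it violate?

C1: 24 ≥ -19 ✓
C2: -22 ≤ -15 ✓
C3: 16 ≤ 24 ✓
C4: -24 ≥ -28 ✓

feasible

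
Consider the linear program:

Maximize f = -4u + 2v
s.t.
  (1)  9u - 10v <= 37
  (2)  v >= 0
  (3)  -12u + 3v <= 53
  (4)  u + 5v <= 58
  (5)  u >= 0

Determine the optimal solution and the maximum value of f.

Vertices and f = -4u + 2v:
  (37/9, 0) → f = -148/9
  (153/11, 97/11) → f = -38
  (0, 0) → f = 0
  (0, 58/5) → f = 116/5

u = 0, v = 58/5, maximum f = 116/5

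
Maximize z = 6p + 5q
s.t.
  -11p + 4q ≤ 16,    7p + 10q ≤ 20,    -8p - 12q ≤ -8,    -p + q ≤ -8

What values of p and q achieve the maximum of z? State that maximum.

p = 40, q = -26, maximum z = 110

Vertices and z = 6p + 5q:
  (40, -26) → z = 110
  (100/17, -36/17) → z = 420/17
  (26/5, -14/5) → z = 86/5

The binding constraints are 7p + 10q = 20 and -8p - 12q = -8.
Solving simultaneously gives p = 40, q = -26.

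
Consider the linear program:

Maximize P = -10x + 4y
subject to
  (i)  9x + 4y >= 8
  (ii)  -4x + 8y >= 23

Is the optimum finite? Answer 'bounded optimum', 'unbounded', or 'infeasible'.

From the feasible point (-7/22, 239/88), moving in the direction (-4, 9) keeps every constraint satisfied while P increases without bound.

unbounded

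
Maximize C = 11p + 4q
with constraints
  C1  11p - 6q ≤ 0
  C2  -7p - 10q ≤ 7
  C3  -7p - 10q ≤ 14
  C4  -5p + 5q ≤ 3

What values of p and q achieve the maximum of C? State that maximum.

Vertices and C = 11p + 4q:
  (-21/76, -77/152) → C = -385/76
  (18/25, 33/25) → C = 66/5
  (-13/17, -14/85) → C = -771/85

p = 18/25, q = 33/25, maximum C = 66/5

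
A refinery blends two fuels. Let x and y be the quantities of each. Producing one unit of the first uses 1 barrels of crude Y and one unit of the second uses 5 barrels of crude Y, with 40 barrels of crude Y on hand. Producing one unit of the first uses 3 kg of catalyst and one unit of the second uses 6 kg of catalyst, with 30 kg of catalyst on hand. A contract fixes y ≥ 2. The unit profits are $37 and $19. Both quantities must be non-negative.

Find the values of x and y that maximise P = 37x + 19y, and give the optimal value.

Feasible corners and P = 37x + 19y:
  (0, 5) → P = 95
  (0, 2) → P = 38
  (6, 2) → P = 260

The optimum lies where 3x + 6y = 30 and y = 2.
Solving simultaneously gives x = 6, y = 2.

x = 6, y = 2, maximum P = 260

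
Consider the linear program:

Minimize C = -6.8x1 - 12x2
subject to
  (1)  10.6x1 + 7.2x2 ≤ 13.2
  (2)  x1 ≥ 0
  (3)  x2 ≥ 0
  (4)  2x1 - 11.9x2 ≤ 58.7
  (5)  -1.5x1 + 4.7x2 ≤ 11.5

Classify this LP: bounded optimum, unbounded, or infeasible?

bounded optimum

Feasible corners and C = -6.8x1 - 12x2:
  (0, 11/6) → C = -22
  (66/53, 0) → C = -2244/265
  (0, 0) → C = 0
The feasible region has finitely many vertices and no improving ray; the minimum is -22 at (0, 11/6).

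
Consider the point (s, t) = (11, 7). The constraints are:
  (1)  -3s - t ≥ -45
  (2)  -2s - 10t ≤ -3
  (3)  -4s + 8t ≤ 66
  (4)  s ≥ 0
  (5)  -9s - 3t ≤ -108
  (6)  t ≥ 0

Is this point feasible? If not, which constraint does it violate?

(1): -40 ≥ -45 ✓
(2): -92 ≤ -3 ✓
(3): 12 ≤ 66 ✓
(4): 11 ≥ 0 ✓
(5): -120 ≤ -108 ✓
(6): 7 ≥ 0 ✓

feasible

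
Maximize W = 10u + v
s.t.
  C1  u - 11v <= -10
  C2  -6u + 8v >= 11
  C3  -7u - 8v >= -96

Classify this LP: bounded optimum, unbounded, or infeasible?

bounded optimum

Extreme points and W = 10u + v:
  (-41/58, 49/58) → W = -361/58
  (85/13, 653/104) → W = 7453/104
The feasible region has finitely many vertices and no improving ray; the maximum is 7453/104 at (85/13, 653/104).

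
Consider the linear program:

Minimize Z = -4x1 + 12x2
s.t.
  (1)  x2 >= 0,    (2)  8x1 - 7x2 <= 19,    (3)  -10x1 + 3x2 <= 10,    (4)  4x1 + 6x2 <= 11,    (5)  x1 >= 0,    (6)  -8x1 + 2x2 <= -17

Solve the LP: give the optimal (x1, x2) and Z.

Extreme points and Z = -4x1 + 12x2:
  (19/8, 0) → Z = -19/2
  (17/8, 0) → Z = -17/2
  (191/76, 3/19) → Z = -155/19
  (31/14, 5/14) → Z = -32/7

x1 = 19/8, x2 = 0, minimum Z = -19/2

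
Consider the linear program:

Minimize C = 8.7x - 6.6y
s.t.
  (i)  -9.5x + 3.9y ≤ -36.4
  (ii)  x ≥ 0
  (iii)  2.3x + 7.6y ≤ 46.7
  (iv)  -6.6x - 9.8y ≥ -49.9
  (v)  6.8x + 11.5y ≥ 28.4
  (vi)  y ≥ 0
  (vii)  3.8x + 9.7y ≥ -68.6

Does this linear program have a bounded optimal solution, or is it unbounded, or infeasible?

Feasible corners and C = 8.7x - 6.6y:
  (55133/11884, 23381/11884) → C = 650685/23768
  (52936/13577, 2228/13577) → C = 2229192/67885
  (499/66, 0) → C = 14471/220
  (71/17, 0) → C = 6177/170
The feasible region has finitely many vertices and no improving ray; the minimum is 650685/23768 at (55133/11884, 23381/11884).

bounded optimum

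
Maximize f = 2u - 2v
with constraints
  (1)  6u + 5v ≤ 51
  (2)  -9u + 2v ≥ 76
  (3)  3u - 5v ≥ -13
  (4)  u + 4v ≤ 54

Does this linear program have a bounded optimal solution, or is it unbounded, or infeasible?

From the feasible point (-118/13, -37/13), moving in the direction (-2, -9) keeps every constraint satisfied while f increases without bound.

unbounded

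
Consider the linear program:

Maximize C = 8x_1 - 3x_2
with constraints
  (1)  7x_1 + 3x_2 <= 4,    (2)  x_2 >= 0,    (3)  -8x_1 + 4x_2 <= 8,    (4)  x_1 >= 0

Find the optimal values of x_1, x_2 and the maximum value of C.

Vertices and C = 8x_1 - 3x_2:
  (4/7, 0) → C = 32/7
  (0, 4/3) → C = -4
  (0, 0) → C = 0

x_1 = 4/7, x_2 = 0, maximum C = 32/7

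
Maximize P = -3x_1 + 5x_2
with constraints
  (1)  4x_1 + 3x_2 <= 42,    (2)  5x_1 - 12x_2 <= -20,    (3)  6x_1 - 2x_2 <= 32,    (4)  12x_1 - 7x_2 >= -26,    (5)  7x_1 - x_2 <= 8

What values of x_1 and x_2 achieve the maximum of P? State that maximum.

x_1 = 82/37, x_2 = 278/37, maximum P = 1144/37

Vertices and P = -3x_1 + 5x_2:
  (-172/109, 110/109) → P = 1066/109
  (116/79, 180/79) → P = 552/79
  (82/37, 278/37) → P = 1144/37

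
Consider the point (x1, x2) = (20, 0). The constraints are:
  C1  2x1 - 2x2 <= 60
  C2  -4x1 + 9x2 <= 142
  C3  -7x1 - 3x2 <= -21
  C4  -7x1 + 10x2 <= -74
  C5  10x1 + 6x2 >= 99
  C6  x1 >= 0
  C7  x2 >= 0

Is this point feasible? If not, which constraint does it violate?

feasible

C1: 40 ≤ 60 ✓
C2: -80 ≤ 142 ✓
C3: -140 ≤ -21 ✓
C4: -140 ≤ -74 ✓
C5: 200 ≥ 99 ✓
C6: 20 ≥ 0 ✓
C7: 0 ≥ 0 ✓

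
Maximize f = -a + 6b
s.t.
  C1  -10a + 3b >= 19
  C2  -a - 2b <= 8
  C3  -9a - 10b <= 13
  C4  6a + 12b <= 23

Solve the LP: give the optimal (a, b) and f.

At the optimal vertex, -9a - 10b = 13 and 6a + 12b = 23.
Solving simultaneously gives a = -193/24, b = 95/16.

a = -193/24, b = 95/16, maximum f = 131/3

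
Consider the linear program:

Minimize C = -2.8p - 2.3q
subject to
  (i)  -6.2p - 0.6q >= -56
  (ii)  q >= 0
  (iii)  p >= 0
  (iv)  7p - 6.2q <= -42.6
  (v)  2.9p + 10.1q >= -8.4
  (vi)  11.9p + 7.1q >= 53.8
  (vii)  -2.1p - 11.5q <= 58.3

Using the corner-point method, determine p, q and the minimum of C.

Feasible corners and C = -2.8p - 2.3q:
  (0, 280/3) → C = -644/3
  (8041/1066, 16403/1066) → C = -602417/10660
  (0, 538/71) → C = -6187/355
  (1555/6174, 6311/882) → C = -151373/8820

p = 0, q = 280/3, minimum C = -644/3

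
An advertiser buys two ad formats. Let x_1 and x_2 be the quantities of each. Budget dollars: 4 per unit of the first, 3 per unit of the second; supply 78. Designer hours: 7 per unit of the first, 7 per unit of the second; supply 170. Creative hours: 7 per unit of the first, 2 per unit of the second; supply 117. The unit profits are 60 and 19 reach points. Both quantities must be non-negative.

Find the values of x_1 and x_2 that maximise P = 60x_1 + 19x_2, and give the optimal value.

x_1 = 15, x_2 = 6, maximum P = 1014

Corner points and P = 60x_1 + 19x_2:
  (0, 0) → P = 0
  (0, 170/7) → P = 3230/7
  (117/7, 0) → P = 7020/7
  (36/7, 134/7) → P = 4706/7
  (15, 6) → P = 1014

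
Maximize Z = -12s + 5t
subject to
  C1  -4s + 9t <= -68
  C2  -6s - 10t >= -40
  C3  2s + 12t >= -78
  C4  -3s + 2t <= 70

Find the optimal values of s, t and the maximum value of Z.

s = 19/11, t = -224/33, maximum Z = -164/3

Corner points and Z = -12s + 5t:
  (520/47, -124/47) → Z = -6860/47
  (19/11, -224/33) → Z = -164/3
  (315/13, -137/13) → Z = -4465/13

At the optimal vertex, -4s + 9t = -68 and 2s + 12t = -78.
Solving simultaneously gives s = 19/11, t = -224/33.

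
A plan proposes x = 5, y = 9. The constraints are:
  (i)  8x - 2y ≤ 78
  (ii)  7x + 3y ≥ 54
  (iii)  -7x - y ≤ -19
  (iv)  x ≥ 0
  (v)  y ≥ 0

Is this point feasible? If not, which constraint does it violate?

feasible

(i): 22 ≤ 78 ✓
(ii): 62 ≥ 54 ✓
(iii): -44 ≤ -19 ✓
(iv): 5 ≥ 0 ✓
(v): 9 ≥ 0 ✓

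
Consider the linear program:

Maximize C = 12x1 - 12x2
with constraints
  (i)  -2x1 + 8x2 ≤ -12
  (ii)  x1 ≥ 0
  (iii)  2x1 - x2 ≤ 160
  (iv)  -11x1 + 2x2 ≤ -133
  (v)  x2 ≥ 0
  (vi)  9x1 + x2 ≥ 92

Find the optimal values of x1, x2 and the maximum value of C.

Feasible corners and C = 12x1 - 12x2:
  (634/7, 148/7) → C = 5832/7
  (260/21, 67/42) → C = 906/7
  (80, 0) → C = 960
  (133/11, 0) → C = 1596/11

The optimum lies where 2x1 - x2 = 160 and x2 = 0.
Solving simultaneously gives x1 = 80, x2 = 0.

x1 = 80, x2 = 0, maximum C = 960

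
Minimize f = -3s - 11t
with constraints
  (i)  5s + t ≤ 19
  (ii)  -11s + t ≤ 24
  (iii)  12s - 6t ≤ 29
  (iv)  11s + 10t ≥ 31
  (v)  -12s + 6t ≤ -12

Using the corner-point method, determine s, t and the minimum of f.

The binding constraints are 5s + t = 19 and -12s + 6t = -12.
Solving simultaneously gives s = 3, t = 4.

s = 3, t = 4, minimum f = -53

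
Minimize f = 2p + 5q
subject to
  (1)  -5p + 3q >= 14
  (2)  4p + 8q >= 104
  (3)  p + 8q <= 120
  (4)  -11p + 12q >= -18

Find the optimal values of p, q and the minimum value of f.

p = 50/13, q = 144/13, minimum f = 820/13

Extreme points and f = 2p + 5q:
  (50/13, 144/13) → f = 820/13
  (248/43, 614/43) → f = 3566/43
  (-16/3, 47/3) → f = 203/3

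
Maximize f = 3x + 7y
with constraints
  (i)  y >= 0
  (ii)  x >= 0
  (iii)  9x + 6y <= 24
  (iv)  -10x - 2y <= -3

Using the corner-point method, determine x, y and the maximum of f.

x = 0, y = 4, maximum f = 28

Vertices and f = 3x + 7y:
  (8/3, 0) → f = 8
  (3/10, 0) → f = 9/10
  (0, 4) → f = 28
  (0, 3/2) → f = 21/2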